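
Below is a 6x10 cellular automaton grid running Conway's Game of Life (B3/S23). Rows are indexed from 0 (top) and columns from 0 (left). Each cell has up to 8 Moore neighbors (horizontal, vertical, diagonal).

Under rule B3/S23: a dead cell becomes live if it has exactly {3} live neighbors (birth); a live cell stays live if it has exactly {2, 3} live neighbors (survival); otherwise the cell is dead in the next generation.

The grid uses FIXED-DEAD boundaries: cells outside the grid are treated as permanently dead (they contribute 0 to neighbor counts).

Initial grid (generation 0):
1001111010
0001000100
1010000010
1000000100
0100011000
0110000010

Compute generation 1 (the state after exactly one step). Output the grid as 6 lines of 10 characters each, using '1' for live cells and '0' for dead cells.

Simulating step by step:
Generation 0 (given above): 19 live cells
Generation 1: 25 live cells
(generation 1 grid is the final answer)

Answer: 0001111100
0111011110
0100000110
1000001100
1110001100
0110000000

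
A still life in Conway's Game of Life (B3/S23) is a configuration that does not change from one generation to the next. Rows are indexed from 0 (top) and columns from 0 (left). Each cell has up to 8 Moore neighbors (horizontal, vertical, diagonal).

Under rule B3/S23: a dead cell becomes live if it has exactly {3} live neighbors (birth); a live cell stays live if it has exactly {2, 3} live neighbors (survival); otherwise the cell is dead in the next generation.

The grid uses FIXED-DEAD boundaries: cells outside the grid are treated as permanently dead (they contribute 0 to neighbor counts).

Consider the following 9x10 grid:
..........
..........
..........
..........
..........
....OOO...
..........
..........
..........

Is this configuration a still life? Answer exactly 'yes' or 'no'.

Compute generation 1 and compare to generation 0 (given above):
Generation 1:
..........
..........
..........
..........
.....O....
.....O....
.....O....
..........
..........
Cell (4,5) differs: gen0=0 vs gen1=1 -> NOT a still life.

Answer: no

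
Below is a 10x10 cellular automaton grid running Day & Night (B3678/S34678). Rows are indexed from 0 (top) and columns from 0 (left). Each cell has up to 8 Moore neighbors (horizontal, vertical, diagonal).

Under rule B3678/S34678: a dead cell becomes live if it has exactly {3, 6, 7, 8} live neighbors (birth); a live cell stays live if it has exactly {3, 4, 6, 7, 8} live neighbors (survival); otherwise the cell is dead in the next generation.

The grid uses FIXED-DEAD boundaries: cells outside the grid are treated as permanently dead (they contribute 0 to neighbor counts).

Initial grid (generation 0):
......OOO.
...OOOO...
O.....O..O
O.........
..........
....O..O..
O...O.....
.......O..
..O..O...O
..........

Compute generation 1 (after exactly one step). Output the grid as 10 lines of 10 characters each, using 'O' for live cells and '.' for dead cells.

Answer: ....O.OO..
.....OO.O.
....O.....
..........
..........
..........
..........
..........
..........
..........

Derivation:
Simulating step by step:
Generation 0 (given above): 19 live cells
Generation 1: 7 live cells
(generation 1 grid is the final answer)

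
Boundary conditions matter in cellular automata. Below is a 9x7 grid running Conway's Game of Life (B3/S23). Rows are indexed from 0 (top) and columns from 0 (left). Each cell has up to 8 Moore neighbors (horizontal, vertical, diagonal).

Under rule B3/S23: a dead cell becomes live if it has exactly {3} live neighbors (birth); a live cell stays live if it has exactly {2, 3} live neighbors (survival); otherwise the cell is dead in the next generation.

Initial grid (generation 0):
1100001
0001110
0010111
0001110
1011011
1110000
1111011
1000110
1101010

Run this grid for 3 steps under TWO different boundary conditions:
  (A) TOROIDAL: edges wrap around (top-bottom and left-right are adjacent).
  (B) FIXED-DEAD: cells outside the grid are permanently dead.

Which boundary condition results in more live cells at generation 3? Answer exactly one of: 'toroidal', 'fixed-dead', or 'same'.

Under TOROIDAL boundary, generation 3:
1101100
1101000
0000000
0110001
0100011
0000011
0000010
0000000
0010100
Population = 18

Under FIXED-DEAD boundary, generation 3:
0100010
0100010
0101001
0000000
0000010
0000000
0000100
0000010
0000010
Population = 11

Comparison: toroidal=18, fixed-dead=11 -> toroidal

Answer: toroidal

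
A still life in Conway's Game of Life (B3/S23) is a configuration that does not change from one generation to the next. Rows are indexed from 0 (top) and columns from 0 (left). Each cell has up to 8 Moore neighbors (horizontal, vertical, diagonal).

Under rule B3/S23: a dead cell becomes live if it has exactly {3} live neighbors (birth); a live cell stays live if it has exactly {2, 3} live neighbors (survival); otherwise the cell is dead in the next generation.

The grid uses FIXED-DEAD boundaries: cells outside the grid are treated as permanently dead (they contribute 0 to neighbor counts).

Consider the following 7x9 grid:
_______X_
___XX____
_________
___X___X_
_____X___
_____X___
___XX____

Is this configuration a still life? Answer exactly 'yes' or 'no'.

Compute generation 1 and compare to generation 0 (given above):
Generation 1:
_________
_________
___XX____
_________
____X_X__
_____X___
____X____
Cell (0,7) differs: gen0=1 vs gen1=0 -> NOT a still life.

Answer: no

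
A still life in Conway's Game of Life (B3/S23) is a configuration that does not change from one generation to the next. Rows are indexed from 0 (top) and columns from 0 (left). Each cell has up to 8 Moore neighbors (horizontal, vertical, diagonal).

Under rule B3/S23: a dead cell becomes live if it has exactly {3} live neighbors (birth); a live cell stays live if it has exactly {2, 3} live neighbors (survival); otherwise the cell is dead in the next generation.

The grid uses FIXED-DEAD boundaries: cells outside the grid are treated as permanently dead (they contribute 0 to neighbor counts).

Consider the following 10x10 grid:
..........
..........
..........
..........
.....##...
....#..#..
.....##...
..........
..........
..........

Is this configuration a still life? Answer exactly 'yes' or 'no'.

Answer: yes

Derivation:
Compute generation 1 and compare to generation 0 (given above):
Generation 1:
..........
..........
..........
..........
.....##...
....#..#..
.....##...
..........
..........
..........
The grids are IDENTICAL -> still life.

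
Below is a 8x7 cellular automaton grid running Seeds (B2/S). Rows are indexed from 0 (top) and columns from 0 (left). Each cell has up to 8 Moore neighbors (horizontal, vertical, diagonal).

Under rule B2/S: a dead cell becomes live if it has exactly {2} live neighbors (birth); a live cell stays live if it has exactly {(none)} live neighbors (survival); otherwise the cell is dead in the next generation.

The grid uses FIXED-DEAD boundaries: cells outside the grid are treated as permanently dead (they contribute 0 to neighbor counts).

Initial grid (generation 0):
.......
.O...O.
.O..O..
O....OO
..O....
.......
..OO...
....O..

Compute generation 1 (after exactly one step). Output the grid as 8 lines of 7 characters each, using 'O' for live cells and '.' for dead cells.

Answer: .......
O.O.O..
..O....
..OOO..
.O...OO
.O.....
....O..
..O....

Derivation:
Simulating step by step:
Generation 0 (given above): 11 live cells
Generation 1: 13 live cells
(generation 1 grid is the final answer)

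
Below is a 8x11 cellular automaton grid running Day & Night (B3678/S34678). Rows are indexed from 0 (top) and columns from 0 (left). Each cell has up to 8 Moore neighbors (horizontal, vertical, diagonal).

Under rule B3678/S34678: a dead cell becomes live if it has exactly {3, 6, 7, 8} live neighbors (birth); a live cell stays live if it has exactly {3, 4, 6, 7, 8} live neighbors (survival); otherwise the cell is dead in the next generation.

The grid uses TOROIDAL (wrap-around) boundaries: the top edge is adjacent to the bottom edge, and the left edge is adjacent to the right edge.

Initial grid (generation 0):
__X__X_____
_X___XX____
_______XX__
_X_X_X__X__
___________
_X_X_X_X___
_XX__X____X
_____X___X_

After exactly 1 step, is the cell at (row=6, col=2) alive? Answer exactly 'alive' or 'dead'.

Simulating step by step:
Generation 0 (given above): 21 live cells
Generation 1: 19 live cells
____XX_____
______XX___
__X_XX_X___
_______X___
______X____
X___X_X____
X_X________
_XX_X_X____

Cell (6,2) at generation 1: 1 -> alive

Answer: alive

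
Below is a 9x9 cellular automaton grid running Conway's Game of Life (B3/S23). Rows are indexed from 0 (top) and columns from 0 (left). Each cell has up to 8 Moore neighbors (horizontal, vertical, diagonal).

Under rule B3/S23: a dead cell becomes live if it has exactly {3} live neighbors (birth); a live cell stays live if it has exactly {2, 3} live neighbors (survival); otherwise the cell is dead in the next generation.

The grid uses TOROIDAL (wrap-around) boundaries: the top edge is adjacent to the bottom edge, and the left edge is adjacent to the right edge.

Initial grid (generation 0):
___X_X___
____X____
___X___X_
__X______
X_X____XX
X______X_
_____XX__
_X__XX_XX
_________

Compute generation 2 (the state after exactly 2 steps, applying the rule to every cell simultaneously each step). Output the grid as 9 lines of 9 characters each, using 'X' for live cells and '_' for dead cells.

Answer: ___XX____
___XX____
_________
_XXX____X
X_____XX_
XX____X__
XX__XX___
_________
______X__

Derivation:
Simulating step by step:
Generation 0 (given above): 19 live cells
Generation 1: 21 live cells
____X____
___XX____
___X_____
_XXX___X_
X______X_
XX_____X_
X___XX___
____XX_X_
_____XX__
Generation 2: 19 live cells
(generation 2 grid is the final answer)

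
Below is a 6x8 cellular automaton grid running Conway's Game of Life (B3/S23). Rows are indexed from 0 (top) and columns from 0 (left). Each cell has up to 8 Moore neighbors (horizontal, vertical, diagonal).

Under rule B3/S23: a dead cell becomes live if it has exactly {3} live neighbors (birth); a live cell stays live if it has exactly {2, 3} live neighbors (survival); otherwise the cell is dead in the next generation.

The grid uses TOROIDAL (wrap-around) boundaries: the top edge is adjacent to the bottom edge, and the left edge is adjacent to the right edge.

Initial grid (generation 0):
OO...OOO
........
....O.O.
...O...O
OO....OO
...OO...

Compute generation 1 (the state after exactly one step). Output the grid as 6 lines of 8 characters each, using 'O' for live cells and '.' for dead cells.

Answer: O...OOOO
O.......
........
.....O..
O.OOO.OO
..O.O...

Derivation:
Simulating step by step:
Generation 0 (given above): 15 live cells
Generation 1: 15 live cells
(generation 1 grid is the final answer)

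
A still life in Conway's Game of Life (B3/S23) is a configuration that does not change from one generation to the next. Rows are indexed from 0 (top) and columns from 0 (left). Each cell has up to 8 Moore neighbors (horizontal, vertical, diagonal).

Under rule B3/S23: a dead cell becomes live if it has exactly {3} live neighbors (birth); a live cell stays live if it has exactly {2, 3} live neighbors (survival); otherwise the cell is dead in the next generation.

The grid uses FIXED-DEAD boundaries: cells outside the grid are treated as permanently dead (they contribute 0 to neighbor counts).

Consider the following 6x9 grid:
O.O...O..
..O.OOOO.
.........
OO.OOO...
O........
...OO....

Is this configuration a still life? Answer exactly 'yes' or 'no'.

Compute generation 1 and compare to generation 0 (given above):
Generation 1:
.O.O..OO.
.O.O.OOO.
.OO......
OO..O....
OOO..O...
.........
Cell (0,0) differs: gen0=1 vs gen1=0 -> NOT a still life.

Answer: no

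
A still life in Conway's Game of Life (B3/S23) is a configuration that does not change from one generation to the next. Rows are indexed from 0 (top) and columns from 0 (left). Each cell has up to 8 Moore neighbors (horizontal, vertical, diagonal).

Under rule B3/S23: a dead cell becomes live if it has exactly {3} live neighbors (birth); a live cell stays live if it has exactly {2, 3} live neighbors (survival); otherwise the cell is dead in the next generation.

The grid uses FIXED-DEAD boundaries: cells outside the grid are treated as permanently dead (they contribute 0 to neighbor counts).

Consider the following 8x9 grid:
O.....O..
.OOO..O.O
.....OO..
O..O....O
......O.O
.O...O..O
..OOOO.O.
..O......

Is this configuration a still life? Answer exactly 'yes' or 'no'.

Answer: no

Derivation:
Compute generation 1 and compare to generation 0 (given above):
Generation 1:
.OO....O.
.OO...O..
.O.OOOO..
.....OO..
........O
..OO.O..O
.OOOOOO..
..O.O....
Cell (0,0) differs: gen0=1 vs gen1=0 -> NOT a still life.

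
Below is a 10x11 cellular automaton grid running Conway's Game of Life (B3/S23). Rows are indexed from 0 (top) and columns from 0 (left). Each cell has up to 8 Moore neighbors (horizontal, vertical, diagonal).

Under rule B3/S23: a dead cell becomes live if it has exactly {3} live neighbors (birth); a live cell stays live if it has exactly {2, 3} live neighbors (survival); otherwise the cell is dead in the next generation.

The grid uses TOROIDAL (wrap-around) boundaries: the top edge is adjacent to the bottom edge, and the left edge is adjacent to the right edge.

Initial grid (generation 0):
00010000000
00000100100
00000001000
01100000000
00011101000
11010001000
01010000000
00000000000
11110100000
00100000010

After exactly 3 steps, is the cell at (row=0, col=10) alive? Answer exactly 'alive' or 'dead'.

Simulating step by step:
Generation 0 (given above): 23 live cells
Generation 1: 21 live cells
00000000000
00000000000
00000000000
00111010000
10011010000
11010010000
11000000000
10011000000
01110000000
00001000000
Generation 2: 20 live cells
00000000000
00000000000
00010000000
00101000000
10000011000
00011100001
00011000001
10011000000
01100000000
00110000000
Generation 3: 19 live cells
00000000000
00000000000
00010000000
00010000000
00000010000
10010110001
10100000001
11001000000
01001000000
01110000000

Cell (0,10) at generation 3: 0 -> dead

Answer: dead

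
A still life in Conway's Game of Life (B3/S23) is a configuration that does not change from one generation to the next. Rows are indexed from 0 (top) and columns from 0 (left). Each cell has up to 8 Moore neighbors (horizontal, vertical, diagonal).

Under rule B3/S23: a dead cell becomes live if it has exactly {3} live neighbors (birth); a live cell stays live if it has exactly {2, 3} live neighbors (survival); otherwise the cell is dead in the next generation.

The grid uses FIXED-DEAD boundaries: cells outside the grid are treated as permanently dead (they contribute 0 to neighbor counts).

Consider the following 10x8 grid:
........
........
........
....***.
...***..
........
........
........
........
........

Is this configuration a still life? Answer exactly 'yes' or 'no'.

Compute generation 1 and compare to generation 0 (given above):
Generation 1:
........
........
.....*..
...*..*.
...*..*.
....*...
........
........
........
........
Cell (2,5) differs: gen0=0 vs gen1=1 -> NOT a still life.

Answer: no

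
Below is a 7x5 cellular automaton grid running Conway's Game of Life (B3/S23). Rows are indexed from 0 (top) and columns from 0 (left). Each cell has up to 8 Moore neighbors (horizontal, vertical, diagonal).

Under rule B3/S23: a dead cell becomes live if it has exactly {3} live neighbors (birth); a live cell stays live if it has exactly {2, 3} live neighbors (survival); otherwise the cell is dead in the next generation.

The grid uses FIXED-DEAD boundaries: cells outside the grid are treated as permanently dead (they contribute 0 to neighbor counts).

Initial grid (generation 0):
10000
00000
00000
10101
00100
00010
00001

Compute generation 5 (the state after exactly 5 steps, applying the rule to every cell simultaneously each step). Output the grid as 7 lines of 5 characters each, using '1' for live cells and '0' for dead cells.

Answer: 00000
00000
00000
00000
00000
00000
00000

Derivation:
Simulating step by step:
Generation 0 (given above): 7 live cells
Generation 1: 5 live cells
00000
00000
00000
01010
01100
00010
00000
Generation 2: 4 live cells
00000
00000
00000
01000
01010
00100
00000
Generation 3: 3 live cells
00000
00000
00000
00100
01000
00100
00000
Generation 4: 2 live cells
00000
00000
00000
00000
01100
00000
00000
Generation 5: 0 live cells
(generation 5 grid is the final answer)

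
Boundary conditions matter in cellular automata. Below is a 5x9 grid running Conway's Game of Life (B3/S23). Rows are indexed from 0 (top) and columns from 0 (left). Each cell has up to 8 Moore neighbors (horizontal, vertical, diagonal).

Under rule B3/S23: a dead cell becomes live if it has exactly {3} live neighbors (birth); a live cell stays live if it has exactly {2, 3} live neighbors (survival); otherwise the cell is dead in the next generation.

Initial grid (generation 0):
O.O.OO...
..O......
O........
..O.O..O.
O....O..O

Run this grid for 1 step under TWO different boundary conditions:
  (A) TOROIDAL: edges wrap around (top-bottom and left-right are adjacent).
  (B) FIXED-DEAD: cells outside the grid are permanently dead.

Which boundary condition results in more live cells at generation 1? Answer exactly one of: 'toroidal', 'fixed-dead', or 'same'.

Under TOROIDAL boundary, generation 1:
O..OOO..O
...O.....
.O.O.....
OO.......
O....OO.O
Population = 14

Under FIXED-DEAD boundary, generation 1:
.O.O.....
...O.....
.O.O.....
.O.......
.........
Population = 6

Comparison: toroidal=14, fixed-dead=6 -> toroidal

Answer: toroidal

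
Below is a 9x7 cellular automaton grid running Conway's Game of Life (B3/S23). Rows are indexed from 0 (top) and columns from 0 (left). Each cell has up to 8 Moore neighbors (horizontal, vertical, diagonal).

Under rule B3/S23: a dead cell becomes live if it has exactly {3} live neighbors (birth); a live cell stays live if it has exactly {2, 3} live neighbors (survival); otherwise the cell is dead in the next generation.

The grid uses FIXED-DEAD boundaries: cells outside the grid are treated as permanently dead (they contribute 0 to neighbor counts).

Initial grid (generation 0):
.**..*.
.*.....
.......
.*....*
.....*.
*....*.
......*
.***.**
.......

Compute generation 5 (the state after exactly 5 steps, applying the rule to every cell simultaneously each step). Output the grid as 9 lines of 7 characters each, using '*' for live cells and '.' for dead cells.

Answer: .**....
.**....
.......
.......
.......
...***.
.......
...***.
.......

Derivation:
Simulating step by step:
Generation 0 (given above): 15 live cells
Generation 1: 16 live cells
.**....
.**....
.......
.......
.....**
.....**
.**.*.*
..*..**
..*....
Generation 2: 14 live cells
.**....
.**....
.......
.......
.....**
....*..
.****..
..*..**
.......
Generation 3: 14 live cells
.**....
.**....
.......
.......
.....*.
..*.*..
.**.*..
.**.**.
.......
Generation 4: 13 live cells
.**....
.**....
.......
.......
.......
.**.**.
....*..
.**.**.
.......
Generation 5: 10 live cells
(generation 5 grid is the final answer)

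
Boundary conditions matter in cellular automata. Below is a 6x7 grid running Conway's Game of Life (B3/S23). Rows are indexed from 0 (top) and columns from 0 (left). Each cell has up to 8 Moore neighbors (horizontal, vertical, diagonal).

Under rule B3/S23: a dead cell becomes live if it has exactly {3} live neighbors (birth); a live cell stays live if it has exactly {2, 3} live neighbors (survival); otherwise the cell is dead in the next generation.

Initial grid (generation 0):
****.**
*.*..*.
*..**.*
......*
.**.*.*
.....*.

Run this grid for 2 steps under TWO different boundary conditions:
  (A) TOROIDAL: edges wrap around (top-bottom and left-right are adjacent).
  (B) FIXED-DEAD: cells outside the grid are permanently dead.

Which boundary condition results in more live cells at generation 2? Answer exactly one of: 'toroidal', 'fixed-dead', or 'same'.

Under TOROIDAL boundary, generation 2:
.......
*.....*
**.***.
..*.*.*
**...**
**.....
Population = 16

Under FIXED-DEAD boundary, generation 2:
.*.***.
*.....*
**.**..
.**.*.*
......*
.......
Population = 15

Comparison: toroidal=16, fixed-dead=15 -> toroidal

Answer: toroidal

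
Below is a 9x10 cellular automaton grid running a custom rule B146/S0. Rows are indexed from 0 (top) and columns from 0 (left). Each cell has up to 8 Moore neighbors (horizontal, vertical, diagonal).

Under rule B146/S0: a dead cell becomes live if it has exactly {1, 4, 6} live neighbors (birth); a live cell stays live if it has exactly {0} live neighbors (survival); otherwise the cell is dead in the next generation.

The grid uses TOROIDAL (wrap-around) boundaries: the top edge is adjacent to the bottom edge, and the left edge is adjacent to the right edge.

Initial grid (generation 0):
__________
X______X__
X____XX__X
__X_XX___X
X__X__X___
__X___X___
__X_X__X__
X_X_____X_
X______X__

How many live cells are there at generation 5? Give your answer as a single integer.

Simulating step by step:
Generation 0 (given above): 23 live cells
Generation 1: 20 live cells
__________
____X_____
__X_______
X_____X___
_____X__X_
X__X____XX
XX_XX_____
_X__XX____
__XX__X___
Generation 2: 30 live cells
_X____XX__
_XX_XX____
X_X_X_XX_X
X_XXX___X_
__XX______
____X_X___
__X___XX_X
_______X_X
X______X__
Generation 3: 25 live cells
_________X
X__X___X__
_X________
_________X
X___X_X_X_
X__X_____X
_XX_X___X_
__XX_XX___
__X__XX_X_
Generation 4: 21 live cells
__________
___XX_XX__
___XX_XX__
__XXX_X___
__X___X___
_X____X___
__________
XX__X__X__
X_________
Generation 5: 34 live cells
XXX_____XX
_____X____
_XX__X____
_______XX_
X__X_X____
X__X______
___XX___XX
__XXXXXXX_
__XXXXXXX_
Population at generation 5: 34

Answer: 34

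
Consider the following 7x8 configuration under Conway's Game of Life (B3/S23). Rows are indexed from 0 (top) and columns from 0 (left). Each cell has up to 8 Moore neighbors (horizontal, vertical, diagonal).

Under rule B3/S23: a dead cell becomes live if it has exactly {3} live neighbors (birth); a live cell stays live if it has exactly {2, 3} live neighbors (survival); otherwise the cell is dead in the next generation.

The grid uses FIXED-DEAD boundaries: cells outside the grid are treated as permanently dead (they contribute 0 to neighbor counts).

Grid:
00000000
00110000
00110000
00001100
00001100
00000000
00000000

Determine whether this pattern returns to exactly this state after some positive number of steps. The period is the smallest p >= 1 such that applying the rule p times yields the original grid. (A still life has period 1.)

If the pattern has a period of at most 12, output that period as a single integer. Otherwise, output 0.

Answer: 2

Derivation:
Simulating and comparing each generation to the original:
Gen 0 (original, given above): 8 live cells
Gen 1: 6 live cells, differs from original
Gen 2: 8 live cells, MATCHES original -> period = 2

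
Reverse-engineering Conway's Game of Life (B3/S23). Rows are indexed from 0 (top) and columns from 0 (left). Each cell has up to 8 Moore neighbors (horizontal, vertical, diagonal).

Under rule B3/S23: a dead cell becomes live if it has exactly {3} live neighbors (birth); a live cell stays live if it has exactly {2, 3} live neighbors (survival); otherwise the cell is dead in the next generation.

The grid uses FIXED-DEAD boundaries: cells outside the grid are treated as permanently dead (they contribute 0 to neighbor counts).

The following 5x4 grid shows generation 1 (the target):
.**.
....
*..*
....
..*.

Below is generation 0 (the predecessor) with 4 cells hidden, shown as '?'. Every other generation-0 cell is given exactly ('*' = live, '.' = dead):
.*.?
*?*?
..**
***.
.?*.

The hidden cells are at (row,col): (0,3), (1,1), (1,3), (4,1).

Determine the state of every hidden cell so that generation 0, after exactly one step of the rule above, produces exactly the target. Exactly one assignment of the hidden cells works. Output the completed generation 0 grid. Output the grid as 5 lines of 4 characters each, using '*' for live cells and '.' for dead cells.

Hidden generation-0 cells (in order): (0,3), (1,1), (1,3), (4,1).
A hidden cell only influences target cells in its own 3x3 neighborhood. Try each of the 2^4 = 16 assignments, step the completed generation 0 forward once under B3/S23, and compare with the target:
  (0,3)=. (1,1)=. (1,3)=. (4,1)=. -> step gives (0,2)='.' but target has '*' -> reject
  (0,3)=. (1,1)=. (1,3)=. (4,1)=* -> step gives (0,2)='.' but target has '*' -> reject
  (0,3)=. (1,1)=. (1,3)=* (4,1)=. -> step gives (1,3)='*' but target has '.' -> reject
  (0,3)=. (1,1)=. (1,3)=* (4,1)=* -> step gives (1,3)='*' but target has '.' -> reject
  (0,3)=. (1,1)=* (1,3)=. (4,1)=. -> step gives (0,0)='*' but target has '.' -> reject
  (0,3)=. (1,1)=* (1,3)=. (4,1)=* -> step gives (0,0)='*' but target has '.' -> reject
  (0,3)=. (1,1)=* (1,3)=* (4,1)=. -> step gives (0,0)='*' but target has '.' -> reject
  (0,3)=. (1,1)=* (1,3)=* (4,1)=* -> step gives (0,0)='*' but target has '.' -> reject
  (0,3)=* (1,1)=. (1,3)=. (4,1)=. -> step reproduces the target at every cell -> ACCEPT
  (0,3)=* (1,1)=. (1,3)=. (4,1)=* -> step gives (3,0)='*' but target has '.' -> reject
  (0,3)=* (1,1)=. (1,3)=* (4,1)=. -> step gives (0,2)='.' but target has '*' -> reject
  (0,3)=* (1,1)=. (1,3)=* (4,1)=* -> step gives (0,2)='.' but target has '*' -> reject
  (0,3)=* (1,1)=* (1,3)=. (4,1)=. -> step gives (0,0)='*' but target has '.' -> reject
  (0,3)=* (1,1)=* (1,3)=. (4,1)=* -> step gives (0,0)='*' but target has '.' -> reject
  (0,3)=* (1,1)=* (1,3)=* (4,1)=. -> step gives (0,0)='*' but target has '.' -> reject
  (0,3)=* (1,1)=* (1,3)=* (4,1)=* -> step gives (0,0)='*' but target has '.' -> reject
Unique solution: (0,3)=live, (1,1)=dead, (1,3)=dead, (4,1)=dead.
Check: live-neighbor counts of every cell in the completed generation 0:
2231
1444
3643
1444
2422
Applying B3/S23 to generation 0 with these counts gives:
.**.
....
*..*
....
..*.
which matches the target exactly.

Answer: .*.*
*.*.
..**
***.
..*.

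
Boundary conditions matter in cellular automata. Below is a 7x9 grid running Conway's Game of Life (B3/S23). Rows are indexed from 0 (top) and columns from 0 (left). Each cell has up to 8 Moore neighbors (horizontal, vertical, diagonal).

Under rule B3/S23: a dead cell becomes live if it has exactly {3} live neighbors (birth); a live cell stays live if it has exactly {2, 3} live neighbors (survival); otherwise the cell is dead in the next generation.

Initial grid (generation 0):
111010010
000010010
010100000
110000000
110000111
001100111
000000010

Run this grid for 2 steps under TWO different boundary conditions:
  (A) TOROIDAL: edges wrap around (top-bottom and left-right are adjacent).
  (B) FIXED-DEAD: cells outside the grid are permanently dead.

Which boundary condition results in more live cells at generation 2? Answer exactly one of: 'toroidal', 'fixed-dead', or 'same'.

Answer: fixed-dead

Derivation:
Under TOROIDAL boundary, generation 2:
010000010
000100011
110000000
010000000
000000000
010000000
100000000
Population = 10

Under FIXED-DEAD boundary, generation 2:
000000000
100100000
110000000
100000010
010000010
010000101
000000010
Population = 12

Comparison: toroidal=10, fixed-dead=12 -> fixed-dead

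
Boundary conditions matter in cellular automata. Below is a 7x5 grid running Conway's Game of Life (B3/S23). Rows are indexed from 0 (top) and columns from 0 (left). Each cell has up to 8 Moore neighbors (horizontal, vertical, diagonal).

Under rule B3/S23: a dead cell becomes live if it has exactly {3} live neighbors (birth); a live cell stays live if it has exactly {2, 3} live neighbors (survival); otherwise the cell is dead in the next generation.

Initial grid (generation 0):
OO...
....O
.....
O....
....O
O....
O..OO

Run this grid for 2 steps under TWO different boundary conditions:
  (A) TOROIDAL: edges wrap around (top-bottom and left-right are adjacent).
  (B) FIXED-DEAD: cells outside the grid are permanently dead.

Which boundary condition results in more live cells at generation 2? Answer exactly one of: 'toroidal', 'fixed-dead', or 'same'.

Under TOROIDAL boundary, generation 2:
.....
.....
.....
.....
O...O
O....
..O.O
Population = 5

Under FIXED-DEAD boundary, generation 2:
.....
.....
.....
.....
.....
.....
.....
Population = 0

Comparison: toroidal=5, fixed-dead=0 -> toroidal

Answer: toroidal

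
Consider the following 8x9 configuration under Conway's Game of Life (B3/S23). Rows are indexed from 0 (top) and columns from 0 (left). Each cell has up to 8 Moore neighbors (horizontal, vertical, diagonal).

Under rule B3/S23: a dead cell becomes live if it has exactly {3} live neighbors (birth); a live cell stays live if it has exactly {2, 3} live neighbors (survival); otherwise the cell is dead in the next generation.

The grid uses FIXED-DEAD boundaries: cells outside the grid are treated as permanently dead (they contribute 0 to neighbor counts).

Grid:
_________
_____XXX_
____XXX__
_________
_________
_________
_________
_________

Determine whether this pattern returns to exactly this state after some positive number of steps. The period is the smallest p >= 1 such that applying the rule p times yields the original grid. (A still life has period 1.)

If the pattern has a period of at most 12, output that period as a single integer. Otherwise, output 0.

Simulating and comparing each generation to the original:
Gen 0 (original, given above): 6 live cells
Gen 1: 6 live cells, differs from original
Gen 2: 6 live cells, MATCHES original -> period = 2

Answer: 2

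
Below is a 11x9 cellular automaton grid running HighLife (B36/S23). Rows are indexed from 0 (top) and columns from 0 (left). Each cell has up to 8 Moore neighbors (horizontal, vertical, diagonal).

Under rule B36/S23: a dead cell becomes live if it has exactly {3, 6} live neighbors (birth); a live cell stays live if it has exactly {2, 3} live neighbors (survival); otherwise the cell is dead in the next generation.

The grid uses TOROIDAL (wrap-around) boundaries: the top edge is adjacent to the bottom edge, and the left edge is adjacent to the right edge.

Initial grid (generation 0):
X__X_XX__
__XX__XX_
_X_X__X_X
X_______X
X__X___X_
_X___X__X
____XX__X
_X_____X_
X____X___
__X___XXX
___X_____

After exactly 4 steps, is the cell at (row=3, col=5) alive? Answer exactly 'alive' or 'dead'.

Simulating step by step:
Generation 0 (given above): 32 live cells
Generation 1: 40 live cells
___X_XXX_
XX_X____X
_X_X__X_X
_XX______
_X_____X_
_____XXXX
____XXXXX
X___XXX_X
XX_______
______XXX
__XXXX__X
Generation 2: 39 live cells
_X__XXXX_
_X_X_X__X
X_XX___XX
_X_____X_
XXX____XX
X___X____
_________
_X__X____
_X_______
_XXXXXXXX
__XX__XXX
Generation 3: 22 live cells
_X_______
_X_X_X___
___XX_XX_
X__X__X__
__X____X_
X________
_________
_________
_X____XX_
_X__XX__X
____X____
Generation 4: 28 live cells
__X_X____
___X_XX__
___X__XX_
__XXXXX_X
_X______X
_________
_________
_________
X____XXX_
X___XXXX_
X___XX___

Cell (3,5) at generation 4: 1 -> alive

Answer: alive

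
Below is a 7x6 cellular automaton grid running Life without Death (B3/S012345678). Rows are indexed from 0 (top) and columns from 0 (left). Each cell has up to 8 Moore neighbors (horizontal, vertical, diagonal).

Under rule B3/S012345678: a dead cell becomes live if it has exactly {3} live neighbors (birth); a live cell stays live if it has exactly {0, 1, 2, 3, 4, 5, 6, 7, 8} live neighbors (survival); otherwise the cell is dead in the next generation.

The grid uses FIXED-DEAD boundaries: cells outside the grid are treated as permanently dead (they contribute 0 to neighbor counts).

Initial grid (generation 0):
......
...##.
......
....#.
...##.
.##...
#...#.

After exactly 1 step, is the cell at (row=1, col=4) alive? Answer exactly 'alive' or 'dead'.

Simulating step by step:
Generation 0 (given above): 9 live cells
Generation 1: 15 live cells
......
...##.
...##.
...##.
..###.
.##.#.
##..#.

Cell (1,4) at generation 1: 1 -> alive

Answer: alive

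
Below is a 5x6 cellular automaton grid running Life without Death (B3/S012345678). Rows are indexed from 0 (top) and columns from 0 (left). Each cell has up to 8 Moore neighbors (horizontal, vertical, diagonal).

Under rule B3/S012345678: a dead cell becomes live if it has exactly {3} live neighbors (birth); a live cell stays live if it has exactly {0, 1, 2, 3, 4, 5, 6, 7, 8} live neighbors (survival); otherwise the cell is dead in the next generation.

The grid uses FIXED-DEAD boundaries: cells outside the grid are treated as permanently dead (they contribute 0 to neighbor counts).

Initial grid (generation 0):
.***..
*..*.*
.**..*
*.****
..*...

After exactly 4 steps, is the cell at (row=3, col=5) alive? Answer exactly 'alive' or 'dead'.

Answer: alive

Derivation:
Simulating step by step:
Generation 0 (given above): 15 live cells
Generation 1: 19 live cells
.****.
*..*.*
***..*
*.****
.**.*.
Generation 2: 20 live cells
.****.
*..*.*
***..*
*.****
.**.**
Generation 3: 20 live cells
.****.
*..*.*
***..*
*.****
.**.**
Generation 4: 20 live cells
.****.
*..*.*
***..*
*.****
.**.**

Cell (3,5) at generation 4: 1 -> alive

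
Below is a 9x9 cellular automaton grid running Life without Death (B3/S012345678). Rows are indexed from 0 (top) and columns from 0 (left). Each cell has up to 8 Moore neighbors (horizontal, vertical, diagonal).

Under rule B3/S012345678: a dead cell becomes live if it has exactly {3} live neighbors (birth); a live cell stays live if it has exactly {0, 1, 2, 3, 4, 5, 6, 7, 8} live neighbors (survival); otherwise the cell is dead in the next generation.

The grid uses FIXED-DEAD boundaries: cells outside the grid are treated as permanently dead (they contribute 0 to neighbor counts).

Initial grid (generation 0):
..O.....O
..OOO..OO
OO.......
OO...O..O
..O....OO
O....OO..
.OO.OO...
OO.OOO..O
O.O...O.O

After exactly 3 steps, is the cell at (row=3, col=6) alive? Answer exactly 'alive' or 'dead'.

Answer: dead

Derivation:
Simulating step by step:
Generation 0 (given above): 33 live cells
Generation 1: 52 live cells
..O....OO
..OOO..OO
OO.OO..OO
OOO..O.OO
O.O..O.OO
O.OOOOOO.
.OO.OO...
OO.OOOOOO
O.OOOOOOO
Generation 2: 56 live cells
..O....OO
..OOO.OOO
OO.OOO.OO
OOO..O.OO
O.O..O.OO
O.OOOOOOO
.OO.OO..O
OO.OOOOOO
O.OOOOOOO
Generation 3: 57 live cells
..O...OOO
..OOO.OOO
OO.OOO.OO
OOO..O.OO
O.O..O.OO
O.OOOOOOO
.OO.OO..O
OO.OOOOOO
O.OOOOOOO

Cell (3,6) at generation 3: 0 -> dead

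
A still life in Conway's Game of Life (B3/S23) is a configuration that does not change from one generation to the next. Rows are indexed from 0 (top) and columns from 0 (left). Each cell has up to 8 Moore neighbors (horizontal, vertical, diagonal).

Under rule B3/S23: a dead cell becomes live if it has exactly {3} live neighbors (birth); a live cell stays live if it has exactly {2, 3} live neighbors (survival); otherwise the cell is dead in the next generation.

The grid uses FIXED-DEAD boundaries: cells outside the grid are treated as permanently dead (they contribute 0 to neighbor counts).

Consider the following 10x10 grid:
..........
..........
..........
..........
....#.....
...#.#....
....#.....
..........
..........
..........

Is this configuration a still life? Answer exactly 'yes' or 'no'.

Compute generation 1 and compare to generation 0 (given above):
Generation 1:
..........
..........
..........
..........
....#.....
...#.#....
....#.....
..........
..........
..........
The grids are IDENTICAL -> still life.

Answer: yes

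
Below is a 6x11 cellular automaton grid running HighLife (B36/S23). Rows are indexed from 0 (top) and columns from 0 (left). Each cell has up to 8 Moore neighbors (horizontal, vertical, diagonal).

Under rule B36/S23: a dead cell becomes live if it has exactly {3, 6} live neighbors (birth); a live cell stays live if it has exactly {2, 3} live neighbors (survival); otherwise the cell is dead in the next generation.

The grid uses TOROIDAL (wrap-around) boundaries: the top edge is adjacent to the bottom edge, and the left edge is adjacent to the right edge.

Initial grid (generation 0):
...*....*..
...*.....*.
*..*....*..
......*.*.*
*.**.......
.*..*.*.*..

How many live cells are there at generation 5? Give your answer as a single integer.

Answer: 26

Derivation:
Simulating step by step:
Generation 0 (given above): 17 live cells
Generation 1: 30 live cells
..***..***.
..***...**.
.......**.*
****...*.**
****.*...*.
.*..*..*...
Generation 2: 24 live cells
.*...*.*.*.
..*.*.....*
....*..*.*.
...**.**...
......*..*.
*.**.***.**
Generation 3: 27 live cells
.*...*.*.*.
...****..**
....*.***..
...**.**...
..*......*.
***.**.*.*.
Generation 4: 22 live cells
.*..*.**.*.
...*.....**
........**.
...**.*....
..*....*..*
*.****...*.
Generation 5: 26 live cells
**....*..*.
.......*..*
...**...***
...*...***.
.***..*...*
*.*.**.*.*.
Population at generation 5: 26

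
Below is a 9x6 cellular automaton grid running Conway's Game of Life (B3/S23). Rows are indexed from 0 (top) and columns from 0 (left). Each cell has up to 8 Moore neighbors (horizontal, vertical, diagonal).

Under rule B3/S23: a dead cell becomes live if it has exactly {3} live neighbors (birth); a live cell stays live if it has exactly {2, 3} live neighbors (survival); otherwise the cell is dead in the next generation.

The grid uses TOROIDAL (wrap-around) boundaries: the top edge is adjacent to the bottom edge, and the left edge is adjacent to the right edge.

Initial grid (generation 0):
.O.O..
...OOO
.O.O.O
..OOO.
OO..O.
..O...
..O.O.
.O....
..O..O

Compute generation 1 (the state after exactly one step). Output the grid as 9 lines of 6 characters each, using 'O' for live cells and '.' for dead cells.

Simulating step by step:
Generation 0 (given above): 20 live cells
Generation 1: 21 live cells
(generation 1 grid is the final answer)

Answer: O..O.O
...O.O
O....O
......
.O..OO
..O..O
.OOO..
.OOO..
OOO...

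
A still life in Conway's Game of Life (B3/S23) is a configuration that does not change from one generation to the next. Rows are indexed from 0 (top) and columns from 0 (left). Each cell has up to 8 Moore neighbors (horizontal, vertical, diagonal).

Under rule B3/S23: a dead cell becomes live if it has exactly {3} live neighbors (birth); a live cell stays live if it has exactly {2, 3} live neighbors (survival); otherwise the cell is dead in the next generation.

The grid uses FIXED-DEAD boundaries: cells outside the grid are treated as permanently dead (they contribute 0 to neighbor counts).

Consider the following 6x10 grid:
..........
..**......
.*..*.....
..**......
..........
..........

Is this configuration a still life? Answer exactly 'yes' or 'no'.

Compute generation 1 and compare to generation 0 (given above):
Generation 1:
..........
..**......
.*..*.....
..**......
..........
..........
The grids are IDENTICAL -> still life.

Answer: yes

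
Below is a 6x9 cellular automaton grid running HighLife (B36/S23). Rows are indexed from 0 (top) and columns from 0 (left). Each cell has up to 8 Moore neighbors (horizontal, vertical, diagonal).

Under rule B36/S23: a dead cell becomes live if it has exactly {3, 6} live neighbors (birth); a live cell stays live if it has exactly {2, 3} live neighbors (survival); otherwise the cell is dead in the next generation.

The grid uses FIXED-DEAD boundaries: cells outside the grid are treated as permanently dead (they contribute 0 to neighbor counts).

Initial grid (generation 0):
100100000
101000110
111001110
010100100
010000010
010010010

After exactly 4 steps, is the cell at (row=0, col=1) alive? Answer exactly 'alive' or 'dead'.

Simulating step by step:
Generation 0 (given above): 20 live cells
Generation 1: 15 live cells
010000000
111101010
100101000
000001000
110000110
000000000
Generation 2: 13 live cells
110000000
100100100
100101000
110011000
000000100
000000000
Generation 3: 16 live cells
110000000
101010000
101101100
110011100
000001000
000000000
Generation 4: 18 live cells
110000000
111011000
111000100
111100000
000011100
000000000

Cell (0,1) at generation 4: 1 -> alive

Answer: alive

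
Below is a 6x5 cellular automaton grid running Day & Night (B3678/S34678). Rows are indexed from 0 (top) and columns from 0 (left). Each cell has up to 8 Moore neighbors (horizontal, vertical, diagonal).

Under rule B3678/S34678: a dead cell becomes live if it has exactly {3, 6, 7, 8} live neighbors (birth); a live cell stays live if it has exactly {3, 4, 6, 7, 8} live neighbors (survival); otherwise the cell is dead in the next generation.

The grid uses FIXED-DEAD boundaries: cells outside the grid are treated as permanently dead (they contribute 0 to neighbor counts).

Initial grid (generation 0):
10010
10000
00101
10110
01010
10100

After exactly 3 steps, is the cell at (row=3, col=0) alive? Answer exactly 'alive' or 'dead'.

Answer: dead

Derivation:
Simulating step by step:
Generation 0 (given above): 12 live cells
Generation 1: 9 live cells
00000
01010
00000
00111
11010
01000
Generation 2: 9 live cells
00000
00000
00001
01110
01011
10100
Generation 3: 10 live cells
00000
00000
00110
00110
11110
01010

Cell (3,0) at generation 3: 0 -> dead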